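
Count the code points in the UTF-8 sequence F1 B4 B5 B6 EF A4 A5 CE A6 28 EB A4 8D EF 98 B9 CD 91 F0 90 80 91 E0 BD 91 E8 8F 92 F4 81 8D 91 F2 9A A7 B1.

Byte at offset 0: 0xF1 = 11110001 → 4-byte char (#1). Advance 4.
Byte at offset 4: 0xEF = 11101111 → 3-byte char (#2). Advance 3.
Byte at offset 7: 0xCE = 11001110 → 2-byte char (#3). Advance 2.
Byte at offset 9: 0x28 = 00101000 → 1-byte char (#4). Advance 1.
Byte at offset 10: 0xEB = 11101011 → 3-byte char (#5). Advance 3.
Byte at offset 13: 0xEF = 11101111 → 3-byte char (#6). Advance 3.
Byte at offset 16: 0xCD = 11001101 → 2-byte char (#7). Advance 2.
Byte at offset 18: 0xF0 = 11110000 → 4-byte char (#8). Advance 4.
Byte at offset 22: 0xE0 = 11100000 → 3-byte char (#9). Advance 3.
Byte at offset 25: 0xE8 = 11101000 → 3-byte char (#10). Advance 3.
Byte at offset 28: 0xF4 = 11110100 → 4-byte char (#11). Advance 4.
Byte at offset 32: 0xF2 = 11110010 → 4-byte char (#12). Advance 4.
Reached end at offset 36 after 12 code points.

12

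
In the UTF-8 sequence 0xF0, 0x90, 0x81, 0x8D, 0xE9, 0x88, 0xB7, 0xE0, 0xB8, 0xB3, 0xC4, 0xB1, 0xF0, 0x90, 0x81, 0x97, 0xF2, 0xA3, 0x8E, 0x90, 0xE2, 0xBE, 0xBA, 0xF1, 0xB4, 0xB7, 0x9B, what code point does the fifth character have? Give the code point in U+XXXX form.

Offset 0: leading byte 0xF0 = 11110000 → 4-byte char #1 = F0 90 81 8D.
Offset 4: leading byte 0xE9 = 11101001 → 3-byte char #2 = E9 88 B7.
Offset 7: leading byte 0xE0 = 11100000 → 3-byte char #3 = E0 B8 B3.
Offset 10: leading byte 0xC4 = 11000100 → 2-byte char #4 = C4 B1.
Offset 12: leading byte 0xF0 = 11110000 → 4-byte char #5 = F0 90 81 97.
Leading byte 0xF0 = 11110000 matches 11110xxx → 4-byte sequence.
Byte 1: 0xF0 = 11110000, payload 000 (3 bits).
Byte 2: 0x90 = 10010000 (10xxxxxx ✓), payload 010000.
Byte 3: 0x81 = 10000001 (10xxxxxx ✓), payload 000001.
Byte 4: 0x97 = 10010111 (10xxxxxx ✓), payload 010111.
Concatenate: 000010000000001010111 = 0x10057 (21 bits → U+10057).

U+10057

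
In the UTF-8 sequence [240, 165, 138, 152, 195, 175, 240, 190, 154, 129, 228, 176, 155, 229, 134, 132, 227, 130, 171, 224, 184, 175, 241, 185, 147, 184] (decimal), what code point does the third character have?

Offset 0: leading byte 0xF0 = 11110000 → 4-byte char #1 = F0 A5 8A 98.
Offset 4: leading byte 0xC3 = 11000011 → 2-byte char #2 = C3 AF.
Offset 6: leading byte 0xF0 = 11110000 → 4-byte char #3 = F0 BE 9A 81.
Leading byte 0xF0 = 11110000 matches 11110xxx → 4-byte sequence.
Byte 1: 0xF0 = 11110000, payload 000 (3 bits).
Byte 2: 0xBE = 10111110 (10xxxxxx ✓), payload 111110.
Byte 3: 0x9A = 10011010 (10xxxxxx ✓), payload 011010.
Byte 4: 0x81 = 10000001 (10xxxxxx ✓), payload 000001.
Concatenate: 000111110011010000001 = 0x3E681 (21 bits → U+3E681).

U+3E681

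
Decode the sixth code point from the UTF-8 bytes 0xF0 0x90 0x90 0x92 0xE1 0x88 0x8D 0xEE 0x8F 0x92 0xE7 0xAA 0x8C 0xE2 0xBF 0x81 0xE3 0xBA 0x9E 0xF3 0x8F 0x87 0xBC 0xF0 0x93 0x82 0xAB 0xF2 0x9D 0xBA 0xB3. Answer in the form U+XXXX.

U+3E9E

Offset 0: leading byte 0xF0 = 11110000 → 4-byte char #1 = F0 90 90 92.
Offset 4: leading byte 0xE1 = 11100001 → 3-byte char #2 = E1 88 8D.
Offset 7: leading byte 0xEE = 11101110 → 3-byte char #3 = EE 8F 92.
Offset 10: leading byte 0xE7 = 11100111 → 3-byte char #4 = E7 AA 8C.
Offset 13: leading byte 0xE2 = 11100010 → 3-byte char #5 = E2 BF 81.
Offset 16: leading byte 0xE3 = 11100011 → 3-byte char #6 = E3 BA 9E.
Leading byte 0xE3 = 11100011 matches 1110xxxx → 3-byte sequence.
Byte 1: 0xE3 = 11100011, payload 0011 (4 bits).
Byte 2: 0xBA = 10111010 (10xxxxxx ✓), payload 111010.
Byte 3: 0x9E = 10011110 (10xxxxxx ✓), payload 011110.
Concatenate: 0011111010011110 = 0x3E9E (16 bits → U+3E9E).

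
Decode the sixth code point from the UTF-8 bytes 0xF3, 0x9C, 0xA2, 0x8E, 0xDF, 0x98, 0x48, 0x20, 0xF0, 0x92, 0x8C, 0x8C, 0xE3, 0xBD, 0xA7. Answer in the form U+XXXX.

U+3F67

Offset 0: leading byte 0xF3 = 11110011 → 4-byte char #1 = F3 9C A2 8E.
Offset 4: leading byte 0xDF = 11011111 → 2-byte char #2 = DF 98.
Offset 6: leading byte 0x48 = 01001000 → 1-byte char #3 = 48.
Offset 7: leading byte 0x20 = 00100000 → 1-byte char #4 = 20.
Offset 8: leading byte 0xF0 = 11110000 → 4-byte char #5 = F0 92 8C 8C.
Offset 12: leading byte 0xE3 = 11100011 → 3-byte char #6 = E3 BD A7.
Leading byte 0xE3 = 11100011 matches 1110xxxx → 3-byte sequence.
Byte 1: 0xE3 = 11100011, payload 0011 (4 bits).
Byte 2: 0xBD = 10111101 (10xxxxxx ✓), payload 111101.
Byte 3: 0xA7 = 10100111 (10xxxxxx ✓), payload 100111.
Concatenate: 0011111101100111 = 0x3F67 (16 bits → U+3F67).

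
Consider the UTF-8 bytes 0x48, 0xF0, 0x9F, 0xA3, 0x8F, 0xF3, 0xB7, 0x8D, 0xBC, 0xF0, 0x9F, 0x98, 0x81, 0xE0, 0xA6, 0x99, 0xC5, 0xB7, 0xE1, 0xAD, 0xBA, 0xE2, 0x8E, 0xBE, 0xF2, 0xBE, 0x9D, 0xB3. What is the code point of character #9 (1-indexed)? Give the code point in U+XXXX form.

U+BE773

Offset 0: leading byte 0x48 = 01001000 → 1-byte char #1 = 48.
Offset 1: leading byte 0xF0 = 11110000 → 4-byte char #2 = F0 9F A3 8F.
Offset 5: leading byte 0xF3 = 11110011 → 4-byte char #3 = F3 B7 8D BC.
Offset 9: leading byte 0xF0 = 11110000 → 4-byte char #4 = F0 9F 98 81.
Offset 13: leading byte 0xE0 = 11100000 → 3-byte char #5 = E0 A6 99.
Offset 16: leading byte 0xC5 = 11000101 → 2-byte char #6 = C5 B7.
Offset 18: leading byte 0xE1 = 11100001 → 3-byte char #7 = E1 AD BA.
Offset 21: leading byte 0xE2 = 11100010 → 3-byte char #8 = E2 8E BE.
Offset 24: leading byte 0xF2 = 11110010 → 4-byte char #9 = F2 BE 9D B3.
Leading byte 0xF2 = 11110010 matches 11110xxx → 4-byte sequence.
Byte 1: 0xF2 = 11110010, payload 010 (3 bits).
Byte 2: 0xBE = 10111110 (10xxxxxx ✓), payload 111110.
Byte 3: 0x9D = 10011101 (10xxxxxx ✓), payload 011101.
Byte 4: 0xB3 = 10110011 (10xxxxxx ✓), payload 110011.
Concatenate: 010111110011101110011 = 0xBE773 (21 bits → U+BE773).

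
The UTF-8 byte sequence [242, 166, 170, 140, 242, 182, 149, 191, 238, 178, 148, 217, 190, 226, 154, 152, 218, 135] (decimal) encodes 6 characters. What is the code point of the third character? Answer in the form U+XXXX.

U+EC94

Offset 0: leading byte 0xF2 = 11110010 → 4-byte char #1 = F2 A6 AA 8C.
Offset 4: leading byte 0xF2 = 11110010 → 4-byte char #2 = F2 B6 95 BF.
Offset 8: leading byte 0xEE = 11101110 → 3-byte char #3 = EE B2 94.
Leading byte 0xEE = 11101110 matches 1110xxxx → 3-byte sequence.
Byte 1: 0xEE = 11101110, payload 1110 (4 bits).
Byte 2: 0xB2 = 10110010 (10xxxxxx ✓), payload 110010.
Byte 3: 0x94 = 10010100 (10xxxxxx ✓), payload 010100.
Concatenate: 1110110010010100 = 0xEC94 (16 bits → U+EC94).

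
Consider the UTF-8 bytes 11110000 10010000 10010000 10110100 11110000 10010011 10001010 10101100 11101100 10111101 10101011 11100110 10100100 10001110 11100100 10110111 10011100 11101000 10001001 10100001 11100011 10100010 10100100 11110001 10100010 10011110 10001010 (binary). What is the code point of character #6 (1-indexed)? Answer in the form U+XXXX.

U+8261

Offset 0: leading byte 0xF0 = 11110000 → 4-byte char #1 = F0 90 90 B4.
Offset 4: leading byte 0xF0 = 11110000 → 4-byte char #2 = F0 93 8A AC.
Offset 8: leading byte 0xEC = 11101100 → 3-byte char #3 = EC BD AB.
Offset 11: leading byte 0xE6 = 11100110 → 3-byte char #4 = E6 A4 8E.
Offset 14: leading byte 0xE4 = 11100100 → 3-byte char #5 = E4 B7 9C.
Offset 17: leading byte 0xE8 = 11101000 → 3-byte char #6 = E8 89 A1.
Leading byte 0xE8 = 11101000 matches 1110xxxx → 3-byte sequence.
Byte 1: 0xE8 = 11101000, payload 1000 (4 bits).
Byte 2: 0x89 = 10001001 (10xxxxxx ✓), payload 001001.
Byte 3: 0xA1 = 10100001 (10xxxxxx ✓), payload 100001.
Concatenate: 1000001001100001 = 0x8261 (16 bits → U+8261).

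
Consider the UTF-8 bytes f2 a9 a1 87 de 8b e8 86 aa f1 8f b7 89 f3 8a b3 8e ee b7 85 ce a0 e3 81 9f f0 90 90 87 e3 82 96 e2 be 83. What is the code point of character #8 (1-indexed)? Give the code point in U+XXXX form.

Offset 0: leading byte 0xF2 = 11110010 → 4-byte char #1 = F2 A9 A1 87.
Offset 4: leading byte 0xDE = 11011110 → 2-byte char #2 = DE 8B.
Offset 6: leading byte 0xE8 = 11101000 → 3-byte char #3 = E8 86 AA.
Offset 9: leading byte 0xF1 = 11110001 → 4-byte char #4 = F1 8F B7 89.
Offset 13: leading byte 0xF3 = 11110011 → 4-byte char #5 = F3 8A B3 8E.
Offset 17: leading byte 0xEE = 11101110 → 3-byte char #6 = EE B7 85.
Offset 20: leading byte 0xCE = 11001110 → 2-byte char #7 = CE A0.
Offset 22: leading byte 0xE3 = 11100011 → 3-byte char #8 = E3 81 9F.
Leading byte 0xE3 = 11100011 matches 1110xxxx → 3-byte sequence.
Byte 1: 0xE3 = 11100011, payload 0011 (4 bits).
Byte 2: 0x81 = 10000001 (10xxxxxx ✓), payload 000001.
Byte 3: 0x9F = 10011111 (10xxxxxx ✓), payload 011111.
Concatenate: 0011000001011111 = 0x305F (16 bits → U+305F).

U+305F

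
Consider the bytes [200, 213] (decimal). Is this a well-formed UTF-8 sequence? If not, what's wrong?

invalid (non-continuation byte where continuation expected)

Leading byte 0xC8 = 11001000 → 2-byte form.
Byte 2 is 0xD5 = 11010101, which is not 10xxxxxx — expected a continuation byte.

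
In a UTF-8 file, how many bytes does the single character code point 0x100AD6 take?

U+100AD6 = 0x100AD6. UTF-8 uses 1 byte below 0x80, 2 below 0x800, 3 below 0x10000, 4 up to 0x10FFFF. 0x100AD6 is in U+10000–U+10FFFF → 4 bytes.

4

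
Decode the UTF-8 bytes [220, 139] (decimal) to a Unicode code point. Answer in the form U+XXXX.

U+070B

Leading byte 0xDC = 11011100 matches 110xxxxx → 2-byte sequence.
Byte 1: 0xDC = 11011100, payload 11100 (5 bits).
Byte 2: 0x8B = 10001011 (10xxxxxx ✓), payload 001011.
Concatenate: 11100001011 = 0x70B (11 bits → U+070B).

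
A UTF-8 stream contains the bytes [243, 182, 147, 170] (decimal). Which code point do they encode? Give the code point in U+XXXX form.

U+F64EA

Leading byte 0xF3 = 11110011 matches 11110xxx → 4-byte sequence.
Byte 1: 0xF3 = 11110011, payload 011 (3 bits).
Byte 2: 0xB6 = 10110110 (10xxxxxx ✓), payload 110110.
Byte 3: 0x93 = 10010011 (10xxxxxx ✓), payload 010011.
Byte 4: 0xAA = 10101010 (10xxxxxx ✓), payload 101010.
Concatenate: 011110110010011101010 = 0xF64EA (21 bits → U+F64EA).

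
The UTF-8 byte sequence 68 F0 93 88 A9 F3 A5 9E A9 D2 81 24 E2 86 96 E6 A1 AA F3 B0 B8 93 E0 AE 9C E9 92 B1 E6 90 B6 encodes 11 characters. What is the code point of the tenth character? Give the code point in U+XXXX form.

Offset 0: leading byte 0x68 = 01101000 → 1-byte char #1 = 68.
Offset 1: leading byte 0xF0 = 11110000 → 4-byte char #2 = F0 93 88 A9.
Offset 5: leading byte 0xF3 = 11110011 → 4-byte char #3 = F3 A5 9E A9.
Offset 9: leading byte 0xD2 = 11010010 → 2-byte char #4 = D2 81.
Offset 11: leading byte 0x24 = 00100100 → 1-byte char #5 = 24.
Offset 12: leading byte 0xE2 = 11100010 → 3-byte char #6 = E2 86 96.
Offset 15: leading byte 0xE6 = 11100110 → 3-byte char #7 = E6 A1 AA.
Offset 18: leading byte 0xF3 = 11110011 → 4-byte char #8 = F3 B0 B8 93.
Offset 22: leading byte 0xE0 = 11100000 → 3-byte char #9 = E0 AE 9C.
Offset 25: leading byte 0xE9 = 11101001 → 3-byte char #10 = E9 92 B1.
Leading byte 0xE9 = 11101001 matches 1110xxxx → 3-byte sequence.
Byte 1: 0xE9 = 11101001, payload 1001 (4 bits).
Byte 2: 0x92 = 10010010 (10xxxxxx ✓), payload 010010.
Byte 3: 0xB1 = 10110001 (10xxxxxx ✓), payload 110001.
Concatenate: 1001010010110001 = 0x94B1 (16 bits → U+94B1).

U+94B1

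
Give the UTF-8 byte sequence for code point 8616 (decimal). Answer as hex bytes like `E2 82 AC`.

U+21A8 = 0x21A8 = 8616 decimal. In range U+0800–U+FFFF → 3-byte form: 1110xxxx 10xxxxxx 10xxxxxx.
Binary (16 bits): 0010000110101000.
Split 4+6+6: 0010 | 000110 | 101000.
Byte 1: 11100010 = 0xE2.
Byte 2: 10000110 = 0x86.
Byte 3: 10101000 = 0xA8.

E2 86 A8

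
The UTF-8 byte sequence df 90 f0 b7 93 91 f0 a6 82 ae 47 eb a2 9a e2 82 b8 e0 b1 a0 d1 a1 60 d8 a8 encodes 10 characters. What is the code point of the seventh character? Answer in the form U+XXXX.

U+0C60

Offset 0: leading byte 0xDF = 11011111 → 2-byte char #1 = DF 90.
Offset 2: leading byte 0xF0 = 11110000 → 4-byte char #2 = F0 B7 93 91.
Offset 6: leading byte 0xF0 = 11110000 → 4-byte char #3 = F0 A6 82 AE.
Offset 10: leading byte 0x47 = 01000111 → 1-byte char #4 = 47.
Offset 11: leading byte 0xEB = 11101011 → 3-byte char #5 = EB A2 9A.
Offset 14: leading byte 0xE2 = 11100010 → 3-byte char #6 = E2 82 B8.
Offset 17: leading byte 0xE0 = 11100000 → 3-byte char #7 = E0 B1 A0.
Leading byte 0xE0 = 11100000 matches 1110xxxx → 3-byte sequence.
Byte 1: 0xE0 = 11100000, payload 0000 (4 bits).
Byte 2: 0xB1 = 10110001 (10xxxxxx ✓), payload 110001.
Byte 3: 0xA0 = 10100000 (10xxxxxx ✓), payload 100000.
Concatenate: 0000110001100000 = 0xC60 (16 bits → U+0C60).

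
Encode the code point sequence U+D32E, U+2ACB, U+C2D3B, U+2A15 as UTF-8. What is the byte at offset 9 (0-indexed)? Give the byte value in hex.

0xBB

U+D32E → 3-byte form ED 8C AE at offsets 0–2.
U+2ACB → 3-byte form E2 AB 8B at offsets 3–5.
U+C2D3B → 4-byte form F3 82 B4 BB at offsets 6–9.
Offset 9 falls in char 3's range; it's byte 4 of F3 82 B4 BB = 0xBB.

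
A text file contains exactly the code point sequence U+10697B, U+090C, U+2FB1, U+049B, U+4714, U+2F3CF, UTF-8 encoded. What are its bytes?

F4 86 A5 BB E0 A4 8C E2 BE B1 D2 9B E4 9C 94 F0 AF 8F 8F

U+10697B: 4-byte form → F4 86 A5 BB.
U+090C: 3-byte form → E0 A4 8C.
U+2FB1: 3-byte form → E2 BE B1.
U+049B: 2-byte form → D2 9B.
U+4714: 3-byte form → E4 9C 94.
U+2F3CF: 4-byte form → F0 AF 8F 8F.
Concatenated (19 bytes): F4 86 A5 BB E0 A4 8C E2 BE B1 D2 9B E4 9C 94 F0 AF 8F 8F.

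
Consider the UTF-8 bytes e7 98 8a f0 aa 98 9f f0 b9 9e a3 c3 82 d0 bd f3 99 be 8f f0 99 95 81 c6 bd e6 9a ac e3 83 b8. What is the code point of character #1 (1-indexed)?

U+760A

Offset 0: leading byte 0xE7 = 11100111 → 3-byte char #1 = E7 98 8A.
Leading byte 0xE7 = 11100111 matches 1110xxxx → 3-byte sequence.
Byte 1: 0xE7 = 11100111, payload 0111 (4 bits).
Byte 2: 0x98 = 10011000 (10xxxxxx ✓), payload 011000.
Byte 3: 0x8A = 10001010 (10xxxxxx ✓), payload 001010.
Concatenate: 0111011000001010 = 0x760A (16 bits → U+760A).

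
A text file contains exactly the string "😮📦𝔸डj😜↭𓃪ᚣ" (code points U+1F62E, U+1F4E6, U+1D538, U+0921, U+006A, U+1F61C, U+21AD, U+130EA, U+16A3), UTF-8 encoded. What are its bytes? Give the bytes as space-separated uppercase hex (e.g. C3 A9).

F0 9F 98 AE F0 9F 93 A6 F0 9D 94 B8 E0 A4 A1 6A F0 9F 98 9C E2 86 AD F0 93 83 AA E1 9A A3

U+1F62E: 4-byte form → F0 9F 98 AE.
U+1F4E6: 4-byte form → F0 9F 93 A6.
U+1D538: 4-byte form → F0 9D 94 B8.
U+0921: 3-byte form → E0 A4 A1.
U+006A: 1-byte form → 6A.
U+1F61C: 4-byte form → F0 9F 98 9C.
U+21AD: 3-byte form → E2 86 AD.
U+130EA: 4-byte form → F0 93 83 AA.
U+16A3: 3-byte form → E1 9A A3.
Concatenated (30 bytes): F0 9F 98 AE F0 9F 93 A6 F0 9D 94 B8 E0 A4 A1 6A F0 9F 98 9C E2 86 AD F0 93 83 AA E1 9A A3.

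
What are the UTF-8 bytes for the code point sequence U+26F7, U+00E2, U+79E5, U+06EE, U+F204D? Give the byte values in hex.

U+26F7: 3-byte form → E2 9B B7.
U+00E2: 2-byte form → C3 A2.
U+79E5: 3-byte form → E7 A7 A5.
U+06EE: 2-byte form → DB AE.
U+F204D: 4-byte form → F3 B2 81 8D.
Concatenated (14 bytes): E2 9B B7 C3 A2 E7 A7 A5 DB AE F3 B2 81 8D.

E2 9B B7 C3 A2 E7 A7 A5 DB AE F3 B2 81 8D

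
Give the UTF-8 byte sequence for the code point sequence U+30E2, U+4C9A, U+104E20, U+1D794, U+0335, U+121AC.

U+30E2: 3-byte form → E3 83 A2.
U+4C9A: 3-byte form → E4 B2 9A.
U+104E20: 4-byte form → F4 84 B8 A0.
U+1D794: 4-byte form → F0 9D 9E 94.
U+0335: 2-byte form → CC B5.
U+121AC: 4-byte form → F0 92 86 AC.
Concatenated (20 bytes): E3 83 A2 E4 B2 9A F4 84 B8 A0 F0 9D 9E 94 CC B5 F0 92 86 AC.

E3 83 A2 E4 B2 9A F4 84 B8 A0 F0 9D 9E 94 CC B5 F0 92 86 AC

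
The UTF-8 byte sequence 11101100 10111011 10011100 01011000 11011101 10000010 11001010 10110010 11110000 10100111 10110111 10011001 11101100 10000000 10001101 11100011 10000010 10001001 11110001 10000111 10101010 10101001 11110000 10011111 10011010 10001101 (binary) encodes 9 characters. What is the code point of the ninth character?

Offset 0: leading byte 0xEC = 11101100 → 3-byte char #1 = EC BB 9C.
Offset 3: leading byte 0x58 = 01011000 → 1-byte char #2 = 58.
Offset 4: leading byte 0xDD = 11011101 → 2-byte char #3 = DD 82.
Offset 6: leading byte 0xCA = 11001010 → 2-byte char #4 = CA B2.
Offset 8: leading byte 0xF0 = 11110000 → 4-byte char #5 = F0 A7 B7 99.
Offset 12: leading byte 0xEC = 11101100 → 3-byte char #6 = EC 80 8D.
Offset 15: leading byte 0xE3 = 11100011 → 3-byte char #7 = E3 82 89.
Offset 18: leading byte 0xF1 = 11110001 → 4-byte char #8 = F1 87 AA A9.
Offset 22: leading byte 0xF0 = 11110000 → 4-byte char #9 = F0 9F 9A 8D.
Leading byte 0xF0 = 11110000 matches 11110xxx → 4-byte sequence.
Byte 1: 0xF0 = 11110000, payload 000 (3 bits).
Byte 2: 0x9F = 10011111 (10xxxxxx ✓), payload 011111.
Byte 3: 0x9A = 10011010 (10xxxxxx ✓), payload 011010.
Byte 4: 0x8D = 10001101 (10xxxxxx ✓), payload 001101.
Concatenate: 000011111011010001101 = 0x1F68D (21 bits → U+1F68D).

U+1F68D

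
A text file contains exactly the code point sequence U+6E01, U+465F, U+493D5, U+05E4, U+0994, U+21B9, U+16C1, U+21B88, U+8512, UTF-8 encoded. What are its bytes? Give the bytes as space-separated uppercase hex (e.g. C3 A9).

U+6E01: 3-byte form → E6 B8 81.
U+465F: 3-byte form → E4 99 9F.
U+493D5: 4-byte form → F1 89 8F 95.
U+05E4: 2-byte form → D7 A4.
U+0994: 3-byte form → E0 A6 94.
U+21B9: 3-byte form → E2 86 B9.
U+16C1: 3-byte form → E1 9B 81.
U+21B88: 4-byte form → F0 A1 AE 88.
U+8512: 3-byte form → E8 94 92.
Concatenated (28 bytes): E6 B8 81 E4 99 9F F1 89 8F 95 D7 A4 E0 A6 94 E2 86 B9 E1 9B 81 F0 A1 AE 88 E8 94 92.

E6 B8 81 E4 99 9F F1 89 8F 95 D7 A4 E0 A6 94 E2 86 B9 E1 9B 81 F0 A1 AE 88 E8 94 92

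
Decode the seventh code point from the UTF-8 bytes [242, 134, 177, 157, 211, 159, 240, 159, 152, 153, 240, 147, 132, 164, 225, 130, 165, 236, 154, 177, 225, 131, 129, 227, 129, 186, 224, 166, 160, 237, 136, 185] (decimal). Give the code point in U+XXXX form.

Offset 0: leading byte 0xF2 = 11110010 → 4-byte char #1 = F2 86 B1 9D.
Offset 4: leading byte 0xD3 = 11010011 → 2-byte char #2 = D3 9F.
Offset 6: leading byte 0xF0 = 11110000 → 4-byte char #3 = F0 9F 98 99.
Offset 10: leading byte 0xF0 = 11110000 → 4-byte char #4 = F0 93 84 A4.
Offset 14: leading byte 0xE1 = 11100001 → 3-byte char #5 = E1 82 A5.
Offset 17: leading byte 0xEC = 11101100 → 3-byte char #6 = EC 9A B1.
Offset 20: leading byte 0xE1 = 11100001 → 3-byte char #7 = E1 83 81.
Leading byte 0xE1 = 11100001 matches 1110xxxx → 3-byte sequence.
Byte 1: 0xE1 = 11100001, payload 0001 (4 bits).
Byte 2: 0x83 = 10000011 (10xxxxxx ✓), payload 000011.
Byte 3: 0x81 = 10000001 (10xxxxxx ✓), payload 000001.
Concatenate: 0001000011000001 = 0x10C1 (16 bits → U+10C1).

U+10C1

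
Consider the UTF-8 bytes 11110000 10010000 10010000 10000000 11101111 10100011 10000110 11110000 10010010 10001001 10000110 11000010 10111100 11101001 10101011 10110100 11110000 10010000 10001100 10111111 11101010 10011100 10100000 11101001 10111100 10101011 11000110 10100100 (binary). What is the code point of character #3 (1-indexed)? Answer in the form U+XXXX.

Offset 0: leading byte 0xF0 = 11110000 → 4-byte char #1 = F0 90 90 80.
Offset 4: leading byte 0xEF = 11101111 → 3-byte char #2 = EF A3 86.
Offset 7: leading byte 0xF0 = 11110000 → 4-byte char #3 = F0 92 89 86.
Leading byte 0xF0 = 11110000 matches 11110xxx → 4-byte sequence.
Byte 1: 0xF0 = 11110000, payload 000 (3 bits).
Byte 2: 0x92 = 10010010 (10xxxxxx ✓), payload 010010.
Byte 3: 0x89 = 10001001 (10xxxxxx ✓), payload 001001.
Byte 4: 0x86 = 10000110 (10xxxxxx ✓), payload 000110.
Concatenate: 000010010001001000110 = 0x12246 (21 bits → U+12246).

U+12246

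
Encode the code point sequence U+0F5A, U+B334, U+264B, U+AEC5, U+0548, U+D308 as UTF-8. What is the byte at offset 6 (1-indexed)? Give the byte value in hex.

0xB4

1-indexed offset 6 is 0-indexed offset 5.
U+0F5A → 3-byte form E0 BD 9A at offsets 0–2.
U+B334 → 3-byte form EB 8C B4 at offsets 3–5.
Offset 5 falls in char 2's range; it's byte 3 of EB 8C B4 = 0xB4.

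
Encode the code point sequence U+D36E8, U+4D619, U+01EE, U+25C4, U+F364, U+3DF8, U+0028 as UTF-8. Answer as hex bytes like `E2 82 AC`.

U+D36E8: 4-byte form → F3 93 9B A8.
U+4D619: 4-byte form → F1 8D 98 99.
U+01EE: 2-byte form → C7 AE.
U+25C4: 3-byte form → E2 97 84.
U+F364: 3-byte form → EF 8D A4.
U+3DF8: 3-byte form → E3 B7 B8.
U+0028: 1-byte form → 28.
Concatenated (20 bytes): F3 93 9B A8 F1 8D 98 99 C7 AE E2 97 84 EF 8D A4 E3 B7 B8 28.

F3 93 9B A8 F1 8D 98 99 C7 AE E2 97 84 EF 8D A4 E3 B7 B8 28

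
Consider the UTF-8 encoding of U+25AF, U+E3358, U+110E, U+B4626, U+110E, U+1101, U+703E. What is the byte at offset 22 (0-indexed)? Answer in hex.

U+25AF → 3-byte form E2 96 AF at offsets 0–2.
U+E3358 → 4-byte form F3 A3 8D 98 at offsets 3–6.
U+110E → 3-byte form E1 84 8E at offsets 7–9.
U+B4626 → 4-byte form F2 B4 98 A6 at offsets 10–13.
U+110E → 3-byte form E1 84 8E at offsets 14–16.
U+1101 → 3-byte form E1 84 81 at offsets 17–19.
U+703E → 3-byte form E7 80 BE at offsets 20–22.
Offset 22 falls in char 7's range; it's byte 3 of E7 80 BE = 0xBE.

0xBE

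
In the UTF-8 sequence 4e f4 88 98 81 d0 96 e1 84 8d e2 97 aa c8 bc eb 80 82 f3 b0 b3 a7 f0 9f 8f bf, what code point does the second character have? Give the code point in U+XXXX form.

U+108601

Offset 0: leading byte 0x4E = 01001110 → 1-byte char #1 = 4E.
Offset 1: leading byte 0xF4 = 11110100 → 4-byte char #2 = F4 88 98 81.
Leading byte 0xF4 = 11110100 matches 11110xxx → 4-byte sequence.
Byte 1: 0xF4 = 11110100, payload 100 (3 bits).
Byte 2: 0x88 = 10001000 (10xxxxxx ✓), payload 001000.
Byte 3: 0x98 = 10011000 (10xxxxxx ✓), payload 011000.
Byte 4: 0x81 = 10000001 (10xxxxxx ✓), payload 000001.
Concatenate: 100001000011000000001 = 0x108601 (21 bits → U+108601).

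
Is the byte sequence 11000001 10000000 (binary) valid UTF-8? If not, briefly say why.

invalid (overlong encoding)

Leading byte 0xC1 = 11000001 → 2-byte form.
Continuation bytes all match 10xxxxxx. Payload decodes to 0x40.
But 0x40 < 0x80, the minimum for a 2-byte sequence — this is an overlong encoding.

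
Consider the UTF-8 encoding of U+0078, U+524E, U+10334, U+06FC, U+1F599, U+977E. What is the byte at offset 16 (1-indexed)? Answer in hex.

1-indexed offset 16 is 0-indexed offset 15.
U+0078 → 1-byte form 78 at offsets 0–0.
U+524E → 3-byte form E5 89 8E at offsets 1–3.
U+10334 → 4-byte form F0 90 8C B4 at offsets 4–7.
U+06FC → 2-byte form DB BC at offsets 8–9.
U+1F599 → 4-byte form F0 9F 96 99 at offsets 10–13.
U+977E → 3-byte form E9 9D BE at offsets 14–16.
Offset 15 falls in char 6's range; it's byte 2 of E9 9D BE = 0x9D.

0x9D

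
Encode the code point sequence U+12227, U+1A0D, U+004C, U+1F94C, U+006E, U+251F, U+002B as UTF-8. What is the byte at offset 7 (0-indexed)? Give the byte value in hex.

U+12227 → 4-byte form F0 92 88 A7 at offsets 0–3.
U+1A0D → 3-byte form E1 A8 8D at offsets 4–6.
U+004C → 1-byte form 4C at offsets 7–7.
Offset 7 falls in char 3's range; it's byte 1 of 4C = 0x4C.

0x4C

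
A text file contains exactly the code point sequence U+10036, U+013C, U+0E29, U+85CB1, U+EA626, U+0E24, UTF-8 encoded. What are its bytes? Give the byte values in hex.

F0 90 80 B6 C4 BC E0 B8 A9 F2 85 B2 B1 F3 AA 98 A6 E0 B8 A4

U+10036: 4-byte form → F0 90 80 B6.
U+013C: 2-byte form → C4 BC.
U+0E29: 3-byte form → E0 B8 A9.
U+85CB1: 4-byte form → F2 85 B2 B1.
U+EA626: 4-byte form → F3 AA 98 A6.
U+0E24: 3-byte form → E0 B8 A4.
Concatenated (20 bytes): F0 90 80 B6 C4 BC E0 B8 A9 F2 85 B2 B1 F3 AA 98 A6 E0 B8 A4.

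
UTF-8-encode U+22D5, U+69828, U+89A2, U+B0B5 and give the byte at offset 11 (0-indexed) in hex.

0x82

U+22D5 → 3-byte form E2 8B 95 at offsets 0–2.
U+69828 → 4-byte form F1 A9 A0 A8 at offsets 3–6.
U+89A2 → 3-byte form E8 A6 A2 at offsets 7–9.
U+B0B5 → 3-byte form EB 82 B5 at offsets 10–12.
Offset 11 falls in char 4's range; it's byte 2 of EB 82 B5 = 0x82.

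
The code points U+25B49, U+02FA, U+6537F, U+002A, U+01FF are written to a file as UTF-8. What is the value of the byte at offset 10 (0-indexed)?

0x2A

U+25B49 → 4-byte form F0 A5 AD 89 at offsets 0–3.
U+02FA → 2-byte form CB BA at offsets 4–5.
U+6537F → 4-byte form F1 A5 8D BF at offsets 6–9.
U+002A → 1-byte form 2A at offsets 10–10.
Offset 10 falls in char 4's range; it's byte 1 of 2A = 0x2A.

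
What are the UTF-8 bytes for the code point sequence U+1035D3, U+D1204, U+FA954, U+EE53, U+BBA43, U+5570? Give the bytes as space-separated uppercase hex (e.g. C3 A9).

U+1035D3: 4-byte form → F4 83 97 93.
U+D1204: 4-byte form → F3 91 88 84.
U+FA954: 4-byte form → F3 BA A5 94.
U+EE53: 3-byte form → EE B9 93.
U+BBA43: 4-byte form → F2 BB A9 83.
U+5570: 3-byte form → E5 95 B0.
Concatenated (22 bytes): F4 83 97 93 F3 91 88 84 F3 BA A5 94 EE B9 93 F2 BB A9 83 E5 95 B0.

F4 83 97 93 F3 91 88 84 F3 BA A5 94 EE B9 93 F2 BB A9 83 E5 95 B0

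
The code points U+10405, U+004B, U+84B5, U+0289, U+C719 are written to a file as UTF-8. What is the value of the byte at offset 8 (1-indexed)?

0xB5

1-indexed offset 8 is 0-indexed offset 7.
U+10405 → 4-byte form F0 90 90 85 at offsets 0–3.
U+004B → 1-byte form 4B at offsets 4–4.
U+84B5 → 3-byte form E8 92 B5 at offsets 5–7.
Offset 7 falls in char 3's range; it's byte 3 of E8 92 B5 = 0xB5.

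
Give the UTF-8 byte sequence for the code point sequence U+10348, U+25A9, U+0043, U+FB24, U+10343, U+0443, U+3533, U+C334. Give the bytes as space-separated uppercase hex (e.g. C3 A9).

U+10348: 4-byte form → F0 90 8D 88.
U+25A9: 3-byte form → E2 96 A9.
U+0043: 1-byte form → 43.
U+FB24: 3-byte form → EF AC A4.
U+10343: 4-byte form → F0 90 8D 83.
U+0443: 2-byte form → D1 83.
U+3533: 3-byte form → E3 94 B3.
U+C334: 3-byte form → EC 8C B4.
Concatenated (23 bytes): F0 90 8D 88 E2 96 A9 43 EF AC A4 F0 90 8D 83 D1 83 E3 94 B3 EC 8C B4.

F0 90 8D 88 E2 96 A9 43 EF AC A4 F0 90 8D 83 D1 83 E3 94 B3 EC 8C B4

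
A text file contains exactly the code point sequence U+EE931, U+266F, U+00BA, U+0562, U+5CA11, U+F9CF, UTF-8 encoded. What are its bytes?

U+EE931: 4-byte form → F3 AE A4 B1.
U+266F: 3-byte form → E2 99 AF.
U+00BA: 2-byte form → C2 BA.
U+0562: 2-byte form → D5 A2.
U+5CA11: 4-byte form → F1 9C A8 91.
U+F9CF: 3-byte form → EF A7 8F.
Concatenated (18 bytes): F3 AE A4 B1 E2 99 AF C2 BA D5 A2 F1 9C A8 91 EF A7 8F.

F3 AE A4 B1 E2 99 AF C2 BA D5 A2 F1 9C A8 91 EF A7 8F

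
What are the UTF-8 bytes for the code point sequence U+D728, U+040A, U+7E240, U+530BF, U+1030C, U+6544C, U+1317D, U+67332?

ED 9C A8 D0 8A F1 BE 89 80 F1 93 82 BF F0 90 8C 8C F1 A5 91 8C F0 93 85 BD F1 A7 8C B2

U+D728: 3-byte form → ED 9C A8.
U+040A: 2-byte form → D0 8A.
U+7E240: 4-byte form → F1 BE 89 80.
U+530BF: 4-byte form → F1 93 82 BF.
U+1030C: 4-byte form → F0 90 8C 8C.
U+6544C: 4-byte form → F1 A5 91 8C.
U+1317D: 4-byte form → F0 93 85 BD.
U+67332: 4-byte form → F1 A7 8C B2.
Concatenated (29 bytes): ED 9C A8 D0 8A F1 BE 89 80 F1 93 82 BF F0 90 8C 8C F1 A5 91 8C F0 93 85 BD F1 A7 8C B2.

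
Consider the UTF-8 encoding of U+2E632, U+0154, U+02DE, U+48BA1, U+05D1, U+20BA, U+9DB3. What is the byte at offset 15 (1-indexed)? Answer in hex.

0xE2

1-indexed offset 15 is 0-indexed offset 14.
U+2E632 → 4-byte form F0 AE 98 B2 at offsets 0–3.
U+0154 → 2-byte form C5 94 at offsets 4–5.
U+02DE → 2-byte form CB 9E at offsets 6–7.
U+48BA1 → 4-byte form F1 88 AE A1 at offsets 8–11.
U+05D1 → 2-byte form D7 91 at offsets 12–13.
U+20BA → 3-byte form E2 82 BA at offsets 14–16.
Offset 14 falls in char 6's range; it's byte 1 of E2 82 BA = 0xE2.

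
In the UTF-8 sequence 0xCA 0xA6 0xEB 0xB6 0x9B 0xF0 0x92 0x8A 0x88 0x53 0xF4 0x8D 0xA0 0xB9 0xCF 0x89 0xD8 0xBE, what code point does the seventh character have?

Offset 0: leading byte 0xCA = 11001010 → 2-byte char #1 = CA A6.
Offset 2: leading byte 0xEB = 11101011 → 3-byte char #2 = EB B6 9B.
Offset 5: leading byte 0xF0 = 11110000 → 4-byte char #3 = F0 92 8A 88.
Offset 9: leading byte 0x53 = 01010011 → 1-byte char #4 = 53.
Offset 10: leading byte 0xF4 = 11110100 → 4-byte char #5 = F4 8D A0 B9.
Offset 14: leading byte 0xCF = 11001111 → 2-byte char #6 = CF 89.
Offset 16: leading byte 0xD8 = 11011000 → 2-byte char #7 = D8 BE.
Leading byte 0xD8 = 11011000 matches 110xxxxx → 2-byte sequence.
Byte 1: 0xD8 = 11011000, payload 11000 (5 bits).
Byte 2: 0xBE = 10111110 (10xxxxxx ✓), payload 111110.
Concatenate: 11000111110 = 0x63E (11 bits → U+063E).

U+063E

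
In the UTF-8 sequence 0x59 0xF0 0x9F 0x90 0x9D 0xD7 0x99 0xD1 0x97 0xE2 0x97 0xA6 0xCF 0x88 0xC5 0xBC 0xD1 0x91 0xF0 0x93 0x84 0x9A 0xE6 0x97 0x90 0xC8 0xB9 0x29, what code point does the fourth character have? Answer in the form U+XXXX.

Offset 0: leading byte 0x59 = 01011001 → 1-byte char #1 = 59.
Offset 1: leading byte 0xF0 = 11110000 → 4-byte char #2 = F0 9F 90 9D.
Offset 5: leading byte 0xD7 = 11010111 → 2-byte char #3 = D7 99.
Offset 7: leading byte 0xD1 = 11010001 → 2-byte char #4 = D1 97.
Leading byte 0xD1 = 11010001 matches 110xxxxx → 2-byte sequence.
Byte 1: 0xD1 = 11010001, payload 10001 (5 bits).
Byte 2: 0x97 = 10010111 (10xxxxxx ✓), payload 010111.
Concatenate: 10001010111 = 0x457 (11 bits → U+0457).

U+0457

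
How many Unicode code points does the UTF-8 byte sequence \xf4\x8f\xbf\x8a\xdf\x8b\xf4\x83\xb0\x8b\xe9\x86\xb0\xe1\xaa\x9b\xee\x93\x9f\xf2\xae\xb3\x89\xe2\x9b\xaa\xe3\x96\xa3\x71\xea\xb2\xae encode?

Byte at offset 0: 0xF4 = 11110100 → 4-byte char (#1). Advance 4.
Byte at offset 4: 0xDF = 11011111 → 2-byte char (#2). Advance 2.
Byte at offset 6: 0xF4 = 11110100 → 4-byte char (#3). Advance 4.
Byte at offset 10: 0xE9 = 11101001 → 3-byte char (#4). Advance 3.
Byte at offset 13: 0xE1 = 11100001 → 3-byte char (#5). Advance 3.
Byte at offset 16: 0xEE = 11101110 → 3-byte char (#6). Advance 3.
Byte at offset 19: 0xF2 = 11110010 → 4-byte char (#7). Advance 4.
Byte at offset 23: 0xE2 = 11100010 → 3-byte char (#8). Advance 3.
Byte at offset 26: 0xE3 = 11100011 → 3-byte char (#9). Advance 3.
Byte at offset 29: 0x71 = 01110001 → 1-byte char (#10). Advance 1.
Byte at offset 30: 0xEA = 11101010 → 3-byte char (#11). Advance 3.
Reached end at offset 33 after 11 code points.

11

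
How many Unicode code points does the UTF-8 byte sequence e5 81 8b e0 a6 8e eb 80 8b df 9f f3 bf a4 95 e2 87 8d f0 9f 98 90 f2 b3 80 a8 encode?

Byte at offset 0: 0xE5 = 11100101 → 3-byte char (#1). Advance 3.
Byte at offset 3: 0xE0 = 11100000 → 3-byte char (#2). Advance 3.
Byte at offset 6: 0xEB = 11101011 → 3-byte char (#3). Advance 3.
Byte at offset 9: 0xDF = 11011111 → 2-byte char (#4). Advance 2.
Byte at offset 11: 0xF3 = 11110011 → 4-byte char (#5). Advance 4.
Byte at offset 15: 0xE2 = 11100010 → 3-byte char (#6). Advance 3.
Byte at offset 18: 0xF0 = 11110000 → 4-byte char (#7). Advance 4.
Byte at offset 22: 0xF2 = 11110010 → 4-byte char (#8). Advance 4.
Reached end at offset 26 after 8 code points.

8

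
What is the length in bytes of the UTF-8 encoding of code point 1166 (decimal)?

U+048E = 0x48E. UTF-8 uses 1 byte below 0x80, 2 below 0x800, 3 below 0x10000, 4 up to 0x10FFFF. 0x48E is in U+0080–U+07FF → 2 bytes.

2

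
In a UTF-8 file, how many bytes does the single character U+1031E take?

4

U+1031E = 0x1031E. UTF-8 uses 1 byte below 0x80, 2 below 0x800, 3 below 0x10000, 4 up to 0x10FFFF. 0x1031E is in U+10000–U+10FFFF → 4 bytes.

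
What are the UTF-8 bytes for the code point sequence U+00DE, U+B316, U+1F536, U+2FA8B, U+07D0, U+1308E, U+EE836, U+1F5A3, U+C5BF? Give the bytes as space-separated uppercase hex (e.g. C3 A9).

C3 9E EB 8C 96 F0 9F 94 B6 F0 AF AA 8B DF 90 F0 93 82 8E F3 AE A0 B6 F0 9F 96 A3 EC 96 BF

U+00DE: 2-byte form → C3 9E.
U+B316: 3-byte form → EB 8C 96.
U+1F536: 4-byte form → F0 9F 94 B6.
U+2FA8B: 4-byte form → F0 AF AA 8B.
U+07D0: 2-byte form → DF 90.
U+1308E: 4-byte form → F0 93 82 8E.
U+EE836: 4-byte form → F3 AE A0 B6.
U+1F5A3: 4-byte form → F0 9F 96 A3.
U+C5BF: 3-byte form → EC 96 BF.
Concatenated (30 bytes): C3 9E EB 8C 96 F0 9F 94 B6 F0 AF AA 8B DF 90 F0 93 82 8E F3 AE A0 B6 F0 9F 96 A3 EC 96 BF.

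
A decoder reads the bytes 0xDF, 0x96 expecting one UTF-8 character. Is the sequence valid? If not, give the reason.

valid

Leading byte 0xDF = 11011111 → 2-byte form.
Continuation bytes 0x96=10010110 all match 10xxxxxx.
Decoded value 0x7D6 is ≥ 0x80 (shortest form) and not a surrogate.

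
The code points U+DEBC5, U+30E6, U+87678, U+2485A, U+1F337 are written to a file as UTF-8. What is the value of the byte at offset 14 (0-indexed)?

U+DEBC5 → 4-byte form F3 9E AF 85 at offsets 0–3.
U+30E6 → 3-byte form E3 83 A6 at offsets 4–6.
U+87678 → 4-byte form F2 87 99 B8 at offsets 7–10.
U+2485A → 4-byte form F0 A4 A1 9A at offsets 11–14.
Offset 14 falls in char 4's range; it's byte 4 of F0 A4 A1 9A = 0x9A.

0x9A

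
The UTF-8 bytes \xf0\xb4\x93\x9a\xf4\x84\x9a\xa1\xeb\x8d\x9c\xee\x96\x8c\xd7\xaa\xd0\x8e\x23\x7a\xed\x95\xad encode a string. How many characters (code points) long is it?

9

Byte at offset 0: 0xF0 = 11110000 → 4-byte char (#1). Advance 4.
Byte at offset 4: 0xF4 = 11110100 → 4-byte char (#2). Advance 4.
Byte at offset 8: 0xEB = 11101011 → 3-byte char (#3). Advance 3.
Byte at offset 11: 0xEE = 11101110 → 3-byte char (#4). Advance 3.
Byte at offset 14: 0xD7 = 11010111 → 2-byte char (#5). Advance 2.
Byte at offset 16: 0xD0 = 11010000 → 2-byte char (#6). Advance 2.
Byte at offset 18: 0x23 = 00100011 → 1-byte char (#7). Advance 1.
Byte at offset 19: 0x7A = 01111010 → 1-byte char (#8). Advance 1.
Byte at offset 20: 0xED = 11101101 → 3-byte char (#9). Advance 3.
Reached end at offset 23 after 9 code points.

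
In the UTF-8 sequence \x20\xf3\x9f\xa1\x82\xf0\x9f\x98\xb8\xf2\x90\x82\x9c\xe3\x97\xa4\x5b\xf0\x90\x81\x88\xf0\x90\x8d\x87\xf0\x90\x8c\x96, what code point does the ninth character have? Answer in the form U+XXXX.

Offset 0: leading byte 0x20 = 00100000 → 1-byte char #1 = 20.
Offset 1: leading byte 0xF3 = 11110011 → 4-byte char #2 = F3 9F A1 82.
Offset 5: leading byte 0xF0 = 11110000 → 4-byte char #3 = F0 9F 98 B8.
Offset 9: leading byte 0xF2 = 11110010 → 4-byte char #4 = F2 90 82 9C.
Offset 13: leading byte 0xE3 = 11100011 → 3-byte char #5 = E3 97 A4.
Offset 16: leading byte 0x5B = 01011011 → 1-byte char #6 = 5B.
Offset 17: leading byte 0xF0 = 11110000 → 4-byte char #7 = F0 90 81 88.
Offset 21: leading byte 0xF0 = 11110000 → 4-byte char #8 = F0 90 8D 87.
Offset 25: leading byte 0xF0 = 11110000 → 4-byte char #9 = F0 90 8C 96.
Leading byte 0xF0 = 11110000 matches 11110xxx → 4-byte sequence.
Byte 1: 0xF0 = 11110000, payload 000 (3 bits).
Byte 2: 0x90 = 10010000 (10xxxxxx ✓), payload 010000.
Byte 3: 0x8C = 10001100 (10xxxxxx ✓), payload 001100.
Byte 4: 0x96 = 10010110 (10xxxxxx ✓), payload 010110.
Concatenate: 000010000001100010110 = 0x10316 (21 bits → U+10316).

U+10316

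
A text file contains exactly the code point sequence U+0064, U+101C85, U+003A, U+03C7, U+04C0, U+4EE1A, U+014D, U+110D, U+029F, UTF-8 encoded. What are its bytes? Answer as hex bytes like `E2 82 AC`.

64 F4 81 B2 85 3A CF 87 D3 80 F1 8E B8 9A C5 8D E1 84 8D CA 9F

U+0064: 1-byte form → 64.
U+101C85: 4-byte form → F4 81 B2 85.
U+003A: 1-byte form → 3A.
U+03C7: 2-byte form → CF 87.
U+04C0: 2-byte form → D3 80.
U+4EE1A: 4-byte form → F1 8E B8 9A.
U+014D: 2-byte form → C5 8D.
U+110D: 3-byte form → E1 84 8D.
U+029F: 2-byte form → CA 9F.
Concatenated (21 bytes): 64 F4 81 B2 85 3A CF 87 D3 80 F1 8E B8 9A C5 8D E1 84 8D CA 9F.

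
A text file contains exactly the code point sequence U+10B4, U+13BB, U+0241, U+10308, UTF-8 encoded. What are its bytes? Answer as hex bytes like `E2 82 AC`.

U+10B4: 3-byte form → E1 82 B4.
U+13BB: 3-byte form → E1 8E BB.
U+0241: 2-byte form → C9 81.
U+10308: 4-byte form → F0 90 8C 88.
Concatenated (12 bytes): E1 82 B4 E1 8E BB C9 81 F0 90 8C 88.

E1 82 B4 E1 8E BB C9 81 F0 90 8C 88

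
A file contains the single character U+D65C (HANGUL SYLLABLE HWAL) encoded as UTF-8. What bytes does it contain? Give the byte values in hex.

U+D65C = 0xD65C = 54876 decimal. In range U+0800–U+FFFF → 3-byte form: 1110xxxx 10xxxxxx 10xxxxxx.
Binary (16 bits): 1101011001011100.
Split 4+6+6: 1101 | 011001 | 011100.
Byte 1: 11101101 = 0xED.
Byte 2: 10011001 = 0x99.
Byte 3: 10011100 = 0x9C.

ED 99 9C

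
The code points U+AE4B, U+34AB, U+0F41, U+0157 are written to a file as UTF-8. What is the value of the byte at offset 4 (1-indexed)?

1-indexed offset 4 is 0-indexed offset 3.
U+AE4B → 3-byte form EA B9 8B at offsets 0–2.
U+34AB → 3-byte form E3 92 AB at offsets 3–5.
Offset 3 falls in char 2's range; it's byte 1 of E3 92 AB = 0xE3.

0xE3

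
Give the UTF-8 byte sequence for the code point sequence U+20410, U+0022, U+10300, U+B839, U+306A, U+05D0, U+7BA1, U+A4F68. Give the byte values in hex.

U+20410: 4-byte form → F0 A0 90 90.
U+0022: 1-byte form → 22.
U+10300: 4-byte form → F0 90 8C 80.
U+B839: 3-byte form → EB A0 B9.
U+306A: 3-byte form → E3 81 AA.
U+05D0: 2-byte form → D7 90.
U+7BA1: 3-byte form → E7 AE A1.
U+A4F68: 4-byte form → F2 A4 BD A8.
Concatenated (24 bytes): F0 A0 90 90 22 F0 90 8C 80 EB A0 B9 E3 81 AA D7 90 E7 AE A1 F2 A4 BD A8.

F0 A0 90 90 22 F0 90 8C 80 EB A0 B9 E3 81 AA D7 90 E7 AE A1 F2 A4 BD A8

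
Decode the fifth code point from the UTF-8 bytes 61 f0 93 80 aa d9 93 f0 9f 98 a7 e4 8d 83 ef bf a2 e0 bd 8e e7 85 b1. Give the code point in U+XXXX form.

Offset 0: leading byte 0x61 = 01100001 → 1-byte char #1 = 61.
Offset 1: leading byte 0xF0 = 11110000 → 4-byte char #2 = F0 93 80 AA.
Offset 5: leading byte 0xD9 = 11011001 → 2-byte char #3 = D9 93.
Offset 7: leading byte 0xF0 = 11110000 → 4-byte char #4 = F0 9F 98 A7.
Offset 11: leading byte 0xE4 = 11100100 → 3-byte char #5 = E4 8D 83.
Leading byte 0xE4 = 11100100 matches 1110xxxx → 3-byte sequence.
Byte 1: 0xE4 = 11100100, payload 0100 (4 bits).
Byte 2: 0x8D = 10001101 (10xxxxxx ✓), payload 001101.
Byte 3: 0x83 = 10000011 (10xxxxxx ✓), payload 000011.
Concatenate: 0100001101000011 = 0x4343 (16 bits → U+4343).

U+4343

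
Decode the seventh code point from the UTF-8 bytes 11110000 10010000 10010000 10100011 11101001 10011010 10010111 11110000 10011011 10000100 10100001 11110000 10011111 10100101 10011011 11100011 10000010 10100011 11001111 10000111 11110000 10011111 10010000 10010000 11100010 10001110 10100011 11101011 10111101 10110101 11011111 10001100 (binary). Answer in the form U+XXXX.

Offset 0: leading byte 0xF0 = 11110000 → 4-byte char #1 = F0 90 90 A3.
Offset 4: leading byte 0xE9 = 11101001 → 3-byte char #2 = E9 9A 97.
Offset 7: leading byte 0xF0 = 11110000 → 4-byte char #3 = F0 9B 84 A1.
Offset 11: leading byte 0xF0 = 11110000 → 4-byte char #4 = F0 9F A5 9B.
Offset 15: leading byte 0xE3 = 11100011 → 3-byte char #5 = E3 82 A3.
Offset 18: leading byte 0xCF = 11001111 → 2-byte char #6 = CF 87.
Offset 20: leading byte 0xF0 = 11110000 → 4-byte char #7 = F0 9F 90 90.
Leading byte 0xF0 = 11110000 matches 11110xxx → 4-byte sequence.
Byte 1: 0xF0 = 11110000, payload 000 (3 bits).
Byte 2: 0x9F = 10011111 (10xxxxxx ✓), payload 011111.
Byte 3: 0x90 = 10010000 (10xxxxxx ✓), payload 010000.
Byte 4: 0x90 = 10010000 (10xxxxxx ✓), payload 010000.
Concatenate: 000011111010000010000 = 0x1F410 (21 bits → U+1F410).

U+1F410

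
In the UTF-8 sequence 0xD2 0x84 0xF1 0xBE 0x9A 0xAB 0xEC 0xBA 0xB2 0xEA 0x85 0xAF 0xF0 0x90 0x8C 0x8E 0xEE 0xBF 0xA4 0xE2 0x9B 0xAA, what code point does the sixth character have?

U+EFE4

Offset 0: leading byte 0xD2 = 11010010 → 2-byte char #1 = D2 84.
Offset 2: leading byte 0xF1 = 11110001 → 4-byte char #2 = F1 BE 9A AB.
Offset 6: leading byte 0xEC = 11101100 → 3-byte char #3 = EC BA B2.
Offset 9: leading byte 0xEA = 11101010 → 3-byte char #4 = EA 85 AF.
Offset 12: leading byte 0xF0 = 11110000 → 4-byte char #5 = F0 90 8C 8E.
Offset 16: leading byte 0xEE = 11101110 → 3-byte char #6 = EE BF A4.
Leading byte 0xEE = 11101110 matches 1110xxxx → 3-byte sequence.
Byte 1: 0xEE = 11101110, payload 1110 (4 bits).
Byte 2: 0xBF = 10111111 (10xxxxxx ✓), payload 111111.
Byte 3: 0xA4 = 10100100 (10xxxxxx ✓), payload 100100.
Concatenate: 1110111111100100 = 0xEFE4 (16 bits → U+EFE4).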